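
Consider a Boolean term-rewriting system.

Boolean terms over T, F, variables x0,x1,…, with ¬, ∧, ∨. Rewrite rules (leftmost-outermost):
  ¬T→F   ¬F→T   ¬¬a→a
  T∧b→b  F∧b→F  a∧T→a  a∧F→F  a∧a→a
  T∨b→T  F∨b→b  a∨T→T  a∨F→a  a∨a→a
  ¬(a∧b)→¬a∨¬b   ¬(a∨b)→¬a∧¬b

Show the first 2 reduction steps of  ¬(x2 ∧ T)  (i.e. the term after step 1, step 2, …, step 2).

  start: ¬(x2 ∧ T)
  [1] ¬x2 ∨ ¬T
  [2] ¬x2 ∨ F

Answer: after 2 steps: ¬x2 ∨ F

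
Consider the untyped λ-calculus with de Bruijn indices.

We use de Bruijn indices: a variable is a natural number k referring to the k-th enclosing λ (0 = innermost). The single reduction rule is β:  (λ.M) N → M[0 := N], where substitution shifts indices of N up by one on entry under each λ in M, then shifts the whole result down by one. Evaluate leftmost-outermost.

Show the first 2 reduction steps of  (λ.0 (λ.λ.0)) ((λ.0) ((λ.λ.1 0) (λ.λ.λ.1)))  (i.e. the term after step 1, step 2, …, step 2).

  start: (λ.0 (λ.λ.0)) ((λ.0) ((λ.λ.1 0) (λ.λ.λ.1)))
  step 1: (λ.0) ((λ.λ.1 0) (λ.λ.λ.1)) (λ.λ.0)
  step 2: (λ.λ.1 0) (λ.λ.λ.1) (λ.λ.0)

Answer: after 2 steps: (λ.λ.1 0) (λ.λ.λ.1) (λ.λ.0)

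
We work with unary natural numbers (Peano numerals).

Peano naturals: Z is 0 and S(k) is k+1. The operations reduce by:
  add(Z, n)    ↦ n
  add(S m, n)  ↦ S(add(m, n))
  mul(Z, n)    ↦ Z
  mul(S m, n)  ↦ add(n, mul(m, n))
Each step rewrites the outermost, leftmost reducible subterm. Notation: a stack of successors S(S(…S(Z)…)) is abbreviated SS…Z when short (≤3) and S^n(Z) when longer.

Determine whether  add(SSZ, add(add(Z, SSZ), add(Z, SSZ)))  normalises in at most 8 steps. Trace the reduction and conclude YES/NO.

Answer: YES — reaches normal form S^6(Z) in 8 ≤ 8 steps

Derivation:
  start: add(SSZ, add(add(Z, SSZ), add(Z, SSZ)))
  [1] S(add(SZ, add(add(Z, SSZ), add(Z, SSZ))))
  [2] S(S(add(Z, add(add(Z, SSZ), add(Z, SSZ)))))
  [3] S(S(add(add(Z, SSZ), add(Z, SSZ))))
  [4] S(S(add(SSZ, add(Z, SSZ))))
  [5] S(S(S(add(SZ, add(Z, SSZ)))))
  [6] S(S(S(S(add(Z, add(Z, SSZ))))))
  [7] S(S(S(S(add(Z, SSZ)))))
  [8] S^6(Z)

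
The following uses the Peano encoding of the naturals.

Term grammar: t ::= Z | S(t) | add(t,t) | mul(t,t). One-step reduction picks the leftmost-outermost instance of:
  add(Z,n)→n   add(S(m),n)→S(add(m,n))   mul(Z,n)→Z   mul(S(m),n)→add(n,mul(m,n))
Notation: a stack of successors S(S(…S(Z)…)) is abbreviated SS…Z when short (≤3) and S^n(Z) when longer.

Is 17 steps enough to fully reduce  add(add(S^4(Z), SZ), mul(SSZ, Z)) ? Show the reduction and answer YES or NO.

  start: add(add(S^4(Z), SZ), mul(SSZ, Z))
  step 1: add(S(add(SSSZ, SZ)), mul(SSZ, Z))
  step 2: S(add(add(SSSZ, SZ), mul(SSZ, Z)))
  step 3: S(add(S(add(SSZ, SZ)), mul(SSZ, Z)))
  step 4: S(S(add(add(SSZ, SZ), mul(SSZ, Z))))
  step 5: S(S(add(S(add(SZ, SZ)), mul(SSZ, Z))))
  step 6: S(S(S(add(add(SZ, SZ), mul(SSZ, Z)))))
  step 7: S(S(S(add(S(add(Z, SZ)), mul(SSZ, Z)))))
  step 8: S(S(S(S(add(add(Z, SZ), mul(SSZ, Z))))))
  step 9: S(S(S(S(add(SZ, mul(SSZ, Z))))))
  step 10: S(S(S(S(S(add(Z, mul(SSZ, Z)))))))
  step 11: S(S(S(S(S(mul(SSZ, Z))))))
  step 12: S(S(S(S(S(add(Z, mul(SZ, Z)))))))
  step 13: S(S(S(S(S(mul(SZ, Z))))))
  step 14: S(S(S(S(S(add(Z, mul(Z, Z)))))))
  step 15: S(S(S(S(S(mul(Z, Z))))))
  step 16: S^5(Z)

Answer: YES — reaches normal form S^5(Z) in 16 ≤ 17 steps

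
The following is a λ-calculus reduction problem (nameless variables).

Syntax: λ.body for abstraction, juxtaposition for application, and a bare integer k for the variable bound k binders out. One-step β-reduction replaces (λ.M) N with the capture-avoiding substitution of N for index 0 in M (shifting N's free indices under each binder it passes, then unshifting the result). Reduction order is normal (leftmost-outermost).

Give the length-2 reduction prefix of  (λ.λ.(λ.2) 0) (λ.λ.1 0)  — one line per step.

Answer: after 2 steps: λ.λ.λ.1 0

Reduction:
  start: (λ.λ.(λ.2) 0) (λ.λ.1 0)
  →1  λ.(λ.λ.λ.1 0) 0
  →2  λ.λ.λ.1 0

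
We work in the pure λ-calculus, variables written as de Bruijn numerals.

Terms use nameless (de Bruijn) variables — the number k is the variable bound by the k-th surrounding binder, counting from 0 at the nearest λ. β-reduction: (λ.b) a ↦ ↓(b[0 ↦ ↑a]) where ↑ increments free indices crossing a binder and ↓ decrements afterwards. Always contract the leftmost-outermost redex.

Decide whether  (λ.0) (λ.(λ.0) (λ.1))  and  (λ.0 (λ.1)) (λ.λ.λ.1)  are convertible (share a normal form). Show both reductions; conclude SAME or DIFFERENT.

Answer: SAME — A ⇓ λ.λ.1, B ⇓ λ.λ.1

Derivation:
Term A:
  start: (λ.0) (λ.(λ.0) (λ.1))
  [1] λ.(λ.0) (λ.1)
  [2] λ.λ.1

Term B:
  start: (λ.0 (λ.1)) (λ.λ.λ.1)
  [1] (λ.λ.λ.1) (λ.λ.λ.λ.1)
  [2] λ.λ.1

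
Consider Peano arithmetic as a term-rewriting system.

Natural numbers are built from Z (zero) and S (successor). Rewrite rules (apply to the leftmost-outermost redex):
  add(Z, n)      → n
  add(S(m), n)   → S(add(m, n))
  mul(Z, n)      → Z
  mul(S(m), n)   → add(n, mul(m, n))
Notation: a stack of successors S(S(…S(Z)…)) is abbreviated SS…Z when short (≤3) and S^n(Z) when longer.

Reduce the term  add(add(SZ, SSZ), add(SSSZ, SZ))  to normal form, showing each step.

Answer: normal form = S^7(Z)  (in 10 steps)

Derivation:
  start: add(add(SZ, SSZ), add(SSSZ, SZ))
  →1  add(S(add(Z, SSZ)), add(SSSZ, SZ))
  →2  S(add(add(Z, SSZ), add(SSSZ, SZ)))
  →3  S(add(SSZ, add(SSSZ, SZ)))
  →4  S(S(add(SZ, add(SSSZ, SZ))))
  →5  S(S(S(add(Z, add(SSSZ, SZ)))))
  →6  S(S(S(add(SSSZ, SZ))))
  →7  S(S(S(S(add(SSZ, SZ)))))
  →8  S(S(S(S(S(add(SZ, SZ))))))
  →9  S(S(S(S(S(S(add(Z, SZ)))))))
  →10  S^7(Z)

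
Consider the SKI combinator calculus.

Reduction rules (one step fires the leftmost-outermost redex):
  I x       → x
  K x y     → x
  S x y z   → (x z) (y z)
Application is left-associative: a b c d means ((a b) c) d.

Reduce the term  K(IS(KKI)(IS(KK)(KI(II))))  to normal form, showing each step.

Answer: normal form = K(SK(S(KK)I))  (in 4 steps)

Working:
  start: K(IS(KKI)(IS(KK)(KI(II))))
  →1  K(S(KKI)(IS(KK)(KI(II))))
  →2  K(SK(IS(KK)(KI(II))))
  →3  K(SK(S(KK)(KI(II))))
  →4  K(SK(S(KK)I))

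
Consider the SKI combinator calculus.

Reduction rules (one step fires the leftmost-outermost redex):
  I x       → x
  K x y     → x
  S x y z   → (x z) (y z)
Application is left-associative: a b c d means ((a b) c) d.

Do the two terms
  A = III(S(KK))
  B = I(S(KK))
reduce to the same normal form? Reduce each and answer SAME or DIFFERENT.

Term A:
  start: III(S(KK))
  step 1: II(S(KK))
  step 2: I(S(KK))
  step 3: S(KK)

Term B:
  start: I(S(KK))
  step 1: S(KK)

Answer: SAME — A ⇓ S(KK), B ⇓ S(KK)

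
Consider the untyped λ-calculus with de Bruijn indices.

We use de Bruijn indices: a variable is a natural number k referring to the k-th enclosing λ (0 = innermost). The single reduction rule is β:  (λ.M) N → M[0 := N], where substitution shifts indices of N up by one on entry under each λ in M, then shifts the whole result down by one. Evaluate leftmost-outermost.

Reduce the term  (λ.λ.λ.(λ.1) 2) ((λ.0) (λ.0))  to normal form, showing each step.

Answer: normal form = λ.λ.0  (in 2 steps)

Derivation:
  start: (λ.λ.λ.(λ.1) 2) ((λ.0) (λ.0))
  [1] λ.λ.(λ.1) ((λ.0) (λ.0))
  [2] λ.λ.0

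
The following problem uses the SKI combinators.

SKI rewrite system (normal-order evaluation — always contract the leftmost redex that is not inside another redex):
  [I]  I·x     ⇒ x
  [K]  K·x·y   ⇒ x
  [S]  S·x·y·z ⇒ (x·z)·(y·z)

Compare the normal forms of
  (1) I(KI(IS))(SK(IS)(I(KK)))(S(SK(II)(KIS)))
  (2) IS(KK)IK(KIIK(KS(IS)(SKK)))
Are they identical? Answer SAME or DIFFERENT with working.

Answer: SAME — A ⇓ K, B ⇓ K

Working:
Term A:
  start: I(KI(IS))(SK(IS)(I(KK)))(S(SK(II)(KIS)))
  [1] KI(IS)(SK(IS)(I(KK)))(S(SK(II)(KIS)))
  [2] I(SK(IS)(I(KK)))(S(SK(II)(KIS)))
  [3] SK(IS)(I(KK))(S(SK(II)(KIS)))
  [4] K(I(KK))(IS(I(KK)))(S(SK(II)(KIS)))
  [5] I(KK)(S(SK(II)(KIS)))
  [6] KK(S(SK(II)(KIS)))
  [7] K

Term B:
  start: IS(KK)IK(KIIK(KS(IS)(SKK)))
  [1] S(KK)IK(KIIK(KS(IS)(SKK)))
  [2] KKK(IK)(KIIK(KS(IS)(SKK)))
  [3] K(IK)(KIIK(KS(IS)(SKK)))
  [4] IK
  [5] K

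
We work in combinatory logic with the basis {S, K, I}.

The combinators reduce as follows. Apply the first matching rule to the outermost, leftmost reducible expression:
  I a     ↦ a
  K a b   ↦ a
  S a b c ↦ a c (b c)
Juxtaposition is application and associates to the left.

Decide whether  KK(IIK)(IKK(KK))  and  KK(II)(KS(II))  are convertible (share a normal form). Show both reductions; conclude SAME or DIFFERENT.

Answer: DIFFERENT — A ⇓ KK, B ⇓ KS

Working:
Term A:
  start: KK(IIK)(IKK(KK))
  step 1: K(IKK(KK))
  step 2: K(KK(KK))
  step 3: KK

Term B:
  start: KK(II)(KS(II))
  step 1: K(KS(II))
  step 2: KS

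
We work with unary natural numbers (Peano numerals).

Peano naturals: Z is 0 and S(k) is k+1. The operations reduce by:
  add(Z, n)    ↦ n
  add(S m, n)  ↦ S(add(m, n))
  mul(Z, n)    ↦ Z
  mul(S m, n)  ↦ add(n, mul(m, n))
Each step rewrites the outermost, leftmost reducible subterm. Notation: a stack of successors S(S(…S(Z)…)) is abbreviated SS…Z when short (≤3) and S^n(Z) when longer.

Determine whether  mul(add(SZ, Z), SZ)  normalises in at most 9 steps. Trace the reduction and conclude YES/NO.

  start: mul(add(SZ, Z), SZ)
  →1  mul(S(add(Z, Z)), SZ)
  →2  add(SZ, mul(add(Z, Z), SZ))
  →3  S(add(Z, mul(add(Z, Z), SZ)))
  →4  S(mul(add(Z, Z), SZ))
  →5  S(mul(Z, SZ))
  →6  SZ

Answer: YES — reaches normal form SZ in 6 ≤ 9 steps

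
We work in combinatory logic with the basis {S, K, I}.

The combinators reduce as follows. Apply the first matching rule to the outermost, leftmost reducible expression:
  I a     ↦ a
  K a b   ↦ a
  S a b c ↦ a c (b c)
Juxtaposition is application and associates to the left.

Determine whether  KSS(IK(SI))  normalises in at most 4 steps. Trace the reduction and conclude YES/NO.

Answer: YES — reaches normal form S(K(SI)) in 2 ≤ 4 steps

Reduction:
  start: KSS(IK(SI))
  step 1: S(IK(SI))
  step 2: S(K(SI))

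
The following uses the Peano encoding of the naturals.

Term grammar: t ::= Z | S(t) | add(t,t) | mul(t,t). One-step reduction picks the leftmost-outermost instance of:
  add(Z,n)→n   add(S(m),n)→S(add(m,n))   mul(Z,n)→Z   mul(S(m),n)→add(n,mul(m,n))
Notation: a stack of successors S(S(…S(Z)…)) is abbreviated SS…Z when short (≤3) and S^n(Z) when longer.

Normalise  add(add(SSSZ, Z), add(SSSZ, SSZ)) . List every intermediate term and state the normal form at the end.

  start: add(add(SSSZ, Z), add(SSSZ, SSZ))
  →1  add(S(add(SSZ, Z)), add(SSSZ, SSZ))
  →2  S(add(add(SSZ, Z), add(SSSZ, SSZ)))
  →3  S(add(S(add(SZ, Z)), add(SSSZ, SSZ)))
  →4  S(S(add(add(SZ, Z), add(SSSZ, SSZ))))
  →5  S(S(add(S(add(Z, Z)), add(SSSZ, SSZ))))
  →6  S(S(S(add(add(Z, Z), add(SSSZ, SSZ)))))
  →7  S(S(S(add(Z, add(SSSZ, SSZ)))))
  →8  S(S(S(add(SSSZ, SSZ))))
  →9  S(S(S(S(add(SSZ, SSZ)))))
  →10  S(S(S(S(S(add(SZ, SSZ))))))
  →11  S(S(S(S(S(S(add(Z, SSZ)))))))
  →12  S^8(Z)

Answer: normal form = S^8(Z)  (in 12 steps)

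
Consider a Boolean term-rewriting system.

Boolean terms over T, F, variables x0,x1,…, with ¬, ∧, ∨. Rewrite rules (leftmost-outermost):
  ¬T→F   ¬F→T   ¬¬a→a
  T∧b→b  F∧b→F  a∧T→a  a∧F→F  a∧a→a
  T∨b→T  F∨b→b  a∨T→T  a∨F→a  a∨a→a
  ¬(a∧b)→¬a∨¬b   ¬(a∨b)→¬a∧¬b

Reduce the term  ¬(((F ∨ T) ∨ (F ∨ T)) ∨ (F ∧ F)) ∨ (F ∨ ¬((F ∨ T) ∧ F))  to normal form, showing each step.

  start: ¬(((F ∨ T) ∨ (F ∨ T)) ∨ (F ∧ F)) ∨ (F ∨ ¬((F ∨ T) ∧ F))
  step 1: (¬((F ∨ T) ∨ (F ∨ T)) ∧ ¬(F ∧ F)) ∨ (F ∨ ¬((F ∨ T) ∧ F))
  step 2: ((¬(F ∨ T) ∧ ¬(F ∨ T)) ∧ ¬(F ∧ F)) ∨ (F ∨ ¬((F ∨ T) ∧ F))
  step 3: (¬(F ∨ T) ∧ ¬(F ∧ F)) ∨ (F ∨ ¬((F ∨ T) ∧ F))
  step 4: ((¬F ∧ ¬T) ∧ ¬(F ∧ F)) ∨ (F ∨ ¬((F ∨ T) ∧ F))
  step 5: ((T ∧ ¬T) ∧ ¬(F ∧ F)) ∨ (F ∨ ¬((F ∨ T) ∧ F))
  step 6: (¬T ∧ ¬(F ∧ F)) ∨ (F ∨ ¬((F ∨ T) ∧ F))
  step 7: (F ∧ ¬(F ∧ F)) ∨ (F ∨ ¬((F ∨ T) ∧ F))
  step 8: F ∨ (F ∨ ¬((F ∨ T) ∧ F))
  step 9: F ∨ ¬((F ∨ T) ∧ F)
  step 10: ¬((F ∨ T) ∧ F)
  step 11: ¬(F ∨ T) ∨ ¬F
  step 12: (¬F ∧ ¬T) ∨ ¬F
  step 13: (T ∧ ¬T) ∨ ¬F
  step 14: ¬T ∨ ¬F
  step 15: F ∨ ¬F
  step 16: ¬F
  step 17: T

Answer: normal form = T  (in 17 steps)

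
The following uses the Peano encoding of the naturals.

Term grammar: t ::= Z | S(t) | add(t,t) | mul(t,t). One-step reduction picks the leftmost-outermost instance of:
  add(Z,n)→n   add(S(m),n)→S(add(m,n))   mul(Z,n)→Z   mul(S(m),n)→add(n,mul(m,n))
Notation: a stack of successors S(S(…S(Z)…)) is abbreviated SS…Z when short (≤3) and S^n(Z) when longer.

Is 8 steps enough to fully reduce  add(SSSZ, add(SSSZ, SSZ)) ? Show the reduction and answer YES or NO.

Answer: YES — reaches normal form S^8(Z) in 8 ≤ 8 steps

Reduction:
  start: add(SSSZ, add(SSSZ, SSZ))
  →1  S(add(SSZ, add(SSSZ, SSZ)))
  →2  S(S(add(SZ, add(SSSZ, SSZ))))
  →3  S(S(S(add(Z, add(SSSZ, SSZ)))))
  →4  S(S(S(add(SSSZ, SSZ))))
  →5  S(S(S(S(add(SSZ, SSZ)))))
  →6  S(S(S(S(S(add(SZ, SSZ))))))
  →7  S(S(S(S(S(S(add(Z, SSZ)))))))
  →8  S^8(Z)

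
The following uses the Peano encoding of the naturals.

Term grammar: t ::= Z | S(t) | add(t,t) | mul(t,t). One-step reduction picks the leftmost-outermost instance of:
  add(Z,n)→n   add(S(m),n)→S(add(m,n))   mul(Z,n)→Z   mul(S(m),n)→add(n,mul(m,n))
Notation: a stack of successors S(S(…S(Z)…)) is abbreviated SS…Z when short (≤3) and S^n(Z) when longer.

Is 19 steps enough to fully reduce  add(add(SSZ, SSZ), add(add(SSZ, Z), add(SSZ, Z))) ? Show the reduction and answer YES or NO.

Answer: YES — reaches normal form S^8(Z) in 17 ≤ 19 steps

Working:
  start: add(add(SSZ, SSZ), add(add(SSZ, Z), add(SSZ, Z)))
  [1] add(S(add(SZ, SSZ)), add(add(SSZ, Z), add(SSZ, Z)))
  [2] S(add(add(SZ, SSZ), add(add(SSZ, Z), add(SSZ, Z))))
  [3] S(add(S(add(Z, SSZ)), add(add(SSZ, Z), add(SSZ, Z))))
  [4] S(S(add(add(Z, SSZ), add(add(SSZ, Z), add(SSZ, Z)))))
  [5] S(S(add(SSZ, add(add(SSZ, Z), add(SSZ, Z)))))
  [6] S(S(S(add(SZ, add(add(SSZ, Z), add(SSZ, Z))))))
  [7] S(S(S(S(add(Z, add(add(SSZ, Z), add(SSZ, Z)))))))
  [8] S(S(S(S(add(add(SSZ, Z), add(SSZ, Z))))))
  [9] S(S(S(S(add(S(add(SZ, Z)), add(SSZ, Z))))))
  [10] S(S(S(S(S(add(add(SZ, Z), add(SSZ, Z)))))))
  [11] S(S(S(S(S(add(S(add(Z, Z)), add(SSZ, Z)))))))
  [12] S(S(S(S(S(S(add(add(Z, Z), add(SSZ, Z))))))))
  [13] S(S(S(S(S(S(add(Z, add(SSZ, Z))))))))
  [14] S(S(S(S(S(S(add(SSZ, Z)))))))
  [15] S(S(S(S(S(S(S(add(SZ, Z))))))))
  [16] S(S(S(S(S(S(S(S(add(Z, Z)))))))))
  [17] S^8(Z)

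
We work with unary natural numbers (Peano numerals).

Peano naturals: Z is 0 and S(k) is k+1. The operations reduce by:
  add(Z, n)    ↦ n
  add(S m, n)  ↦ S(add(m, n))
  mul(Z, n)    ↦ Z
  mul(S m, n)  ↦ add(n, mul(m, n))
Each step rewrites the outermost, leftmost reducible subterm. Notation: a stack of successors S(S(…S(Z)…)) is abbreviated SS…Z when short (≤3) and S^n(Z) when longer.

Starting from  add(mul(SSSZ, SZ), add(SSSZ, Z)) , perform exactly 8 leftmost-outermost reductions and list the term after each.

  start: add(mul(SSSZ, SZ), add(SSSZ, Z))
  →1  add(add(SZ, mul(SSZ, SZ)), add(SSSZ, Z))
  →2  add(S(add(Z, mul(SSZ, SZ))), add(SSSZ, Z))
  →3  S(add(add(Z, mul(SSZ, SZ)), add(SSSZ, Z)))
  →4  S(add(mul(SSZ, SZ), add(SSSZ, Z)))
  →5  S(add(add(SZ, mul(SZ, SZ)), add(SSSZ, Z)))
  →6  S(add(S(add(Z, mul(SZ, SZ))), add(SSSZ, Z)))
  →7  S(S(add(add(Z, mul(SZ, SZ)), add(SSSZ, Z))))
  →8  S(S(add(mul(SZ, SZ), add(SSSZ, Z))))

Answer: after 8 steps: S(S(add(mul(SZ, SZ), add(SSSZ, Z))))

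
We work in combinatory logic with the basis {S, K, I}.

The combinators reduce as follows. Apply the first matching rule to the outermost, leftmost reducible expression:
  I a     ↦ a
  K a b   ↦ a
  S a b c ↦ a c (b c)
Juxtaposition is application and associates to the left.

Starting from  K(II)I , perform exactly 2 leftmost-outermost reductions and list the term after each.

  start: K(II)I
  [1] II
  [2] I

Answer: after 2 steps: I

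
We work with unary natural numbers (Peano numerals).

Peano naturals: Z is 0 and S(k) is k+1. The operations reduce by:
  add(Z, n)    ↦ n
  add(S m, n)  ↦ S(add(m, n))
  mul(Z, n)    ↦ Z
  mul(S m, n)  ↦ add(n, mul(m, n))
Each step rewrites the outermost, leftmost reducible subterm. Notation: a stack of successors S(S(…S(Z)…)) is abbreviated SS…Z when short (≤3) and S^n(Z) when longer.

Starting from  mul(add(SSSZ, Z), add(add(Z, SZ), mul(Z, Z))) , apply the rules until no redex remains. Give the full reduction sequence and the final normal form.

Answer: normal form = SSSZ  (in 26 steps)

Working:
  start: mul(add(SSSZ, Z), add(add(Z, SZ), mul(Z, Z)))
  →1  mul(S(add(SSZ, Z)), add(add(Z, SZ), mul(Z, Z)))
  →2  add(add(add(Z, SZ), mul(Z, Z)), mul(add(SSZ, Z), add(add(Z, SZ), mul(Z, Z))))
  →3  add(add(SZ, mul(Z, Z)), mul(add(SSZ, Z), add(add(Z, SZ), mul(Z, Z))))
  →4  add(S(add(Z, mul(Z, Z))), mul(add(SSZ, Z), add(add(Z, SZ), mul(Z, Z))))
  →5  S(add(add(Z, mul(Z, Z)), mul(add(SSZ, Z), add(add(Z, SZ), mul(Z, Z)))))
  →6  S(add(mul(Z, Z), mul(add(SSZ, Z), add(add(Z, SZ), mul(Z, Z)))))
  →7  S(add(Z, mul(add(SSZ, Z), add(add(Z, SZ), mul(Z, Z)))))
  →8  S(mul(add(SSZ, Z), add(add(Z, SZ), mul(Z, Z))))
  →9  S(mul(S(add(SZ, Z)), add(add(Z, SZ), mul(Z, Z))))
  →10  S(add(add(add(Z, SZ), mul(Z, Z)), mul(add(SZ, Z), add(add(Z, SZ), mul(Z, Z)))))
  →11  S(add(add(SZ, mul(Z, Z)), mul(add(SZ, Z), add(add(Z, SZ), mul(Z, Z)))))
  →12  S(add(S(add(Z, mul(Z, Z))), mul(add(SZ, Z), add(add(Z, SZ), mul(Z, Z)))))
  →13  S(S(add(add(Z, mul(Z, Z)), mul(add(SZ, Z), add(add(Z, SZ), mul(Z, Z))))))
  →14  S(S(add(mul(Z, Z), mul(add(SZ, Z), add(add(Z, SZ), mul(Z, Z))))))
  →15  S(S(add(Z, mul(add(SZ, Z), add(add(Z, SZ), mul(Z, Z))))))
  →16  S(S(mul(add(SZ, Z), add(add(Z, SZ), mul(Z, Z)))))
  →17  S(S(mul(S(add(Z, Z)), add(add(Z, SZ), mul(Z, Z)))))
  →18  S(S(add(add(add(Z, SZ), mul(Z, Z)), mul(add(Z, Z), add(add(Z, SZ), mul(Z, Z))))))
  →19  S(S(add(add(SZ, mul(Z, Z)), mul(add(Z, Z), add(add(Z, SZ), mul(Z, Z))))))
  →20  S(S(add(S(add(Z, mul(Z, Z))), mul(add(Z, Z), add(add(Z, SZ), mul(Z, Z))))))
  →21  S(S(S(add(add(Z, mul(Z, Z)), mul(add(Z, Z), add(add(Z, SZ), mul(Z, Z)))))))
  →22  S(S(S(add(mul(Z, Z), mul(add(Z, Z), add(add(Z, SZ), mul(Z, Z)))))))
  →23  S(S(S(add(Z, mul(add(Z, Z), add(add(Z, SZ), mul(Z, Z)))))))
  →24  S(S(S(mul(add(Z, Z), add(add(Z, SZ), mul(Z, Z))))))
  →25  S(S(S(mul(Z, add(add(Z, SZ), mul(Z, Z))))))
  →26  SSSZ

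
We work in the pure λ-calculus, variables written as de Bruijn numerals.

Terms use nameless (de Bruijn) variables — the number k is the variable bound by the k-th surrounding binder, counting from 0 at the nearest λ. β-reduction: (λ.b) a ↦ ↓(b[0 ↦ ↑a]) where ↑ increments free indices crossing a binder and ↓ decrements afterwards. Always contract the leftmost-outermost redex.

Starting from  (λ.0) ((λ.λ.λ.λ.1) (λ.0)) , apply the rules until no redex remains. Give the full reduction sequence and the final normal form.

  start: (λ.0) ((λ.λ.λ.λ.1) (λ.0))
  →1  (λ.λ.λ.λ.1) (λ.0)
  →2  λ.λ.λ.1

Answer: normal form = λ.λ.λ.1  (in 2 steps)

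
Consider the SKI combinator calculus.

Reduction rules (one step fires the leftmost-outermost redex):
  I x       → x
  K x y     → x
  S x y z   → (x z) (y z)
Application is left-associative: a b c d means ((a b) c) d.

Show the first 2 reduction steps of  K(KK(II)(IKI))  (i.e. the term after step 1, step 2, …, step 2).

  start: K(KK(II)(IKI))
  step 1: K(K(IKI))
  step 2: K(K(KI))

Answer: after 2 steps: K(K(KI))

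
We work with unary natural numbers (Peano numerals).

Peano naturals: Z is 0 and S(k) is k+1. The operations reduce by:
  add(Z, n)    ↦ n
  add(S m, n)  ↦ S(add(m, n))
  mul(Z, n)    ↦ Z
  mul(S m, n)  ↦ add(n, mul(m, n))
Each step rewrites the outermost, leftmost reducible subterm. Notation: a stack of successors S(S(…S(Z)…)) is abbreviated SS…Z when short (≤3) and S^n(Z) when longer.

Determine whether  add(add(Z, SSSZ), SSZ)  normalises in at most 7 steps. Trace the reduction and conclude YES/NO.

  start: add(add(Z, SSSZ), SSZ)
  →1  add(SSSZ, SSZ)
  →2  S(add(SSZ, SSZ))
  →3  S(S(add(SZ, SSZ)))
  →4  S(S(S(add(Z, SSZ))))
  →5  S^5(Z)

Answer: YES — reaches normal form S^5(Z) in 5 ≤ 7 steps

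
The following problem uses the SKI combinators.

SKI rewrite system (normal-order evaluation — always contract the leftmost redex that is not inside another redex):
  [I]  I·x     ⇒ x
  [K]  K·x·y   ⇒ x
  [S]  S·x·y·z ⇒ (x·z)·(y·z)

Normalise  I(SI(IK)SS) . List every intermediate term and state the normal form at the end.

Answer: normal form = S(KS)S  (in 4 steps)

Reduction:
  start: I(SI(IK)SS)
  step 1: SI(IK)SS
  step 2: IS(IKS)S
  step 3: S(IKS)S
  step 4: S(KS)S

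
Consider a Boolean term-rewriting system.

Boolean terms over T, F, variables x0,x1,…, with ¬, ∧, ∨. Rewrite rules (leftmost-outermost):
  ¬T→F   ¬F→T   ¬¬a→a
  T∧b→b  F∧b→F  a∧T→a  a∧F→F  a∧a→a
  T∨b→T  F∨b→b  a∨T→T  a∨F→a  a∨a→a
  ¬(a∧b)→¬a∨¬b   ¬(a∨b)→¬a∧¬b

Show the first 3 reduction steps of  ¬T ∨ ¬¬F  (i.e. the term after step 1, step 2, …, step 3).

Answer: after 3 steps: F

Derivation:
  start: ¬T ∨ ¬¬F
  step 1: F ∨ ¬¬F
  step 2: ¬¬F
  step 3: F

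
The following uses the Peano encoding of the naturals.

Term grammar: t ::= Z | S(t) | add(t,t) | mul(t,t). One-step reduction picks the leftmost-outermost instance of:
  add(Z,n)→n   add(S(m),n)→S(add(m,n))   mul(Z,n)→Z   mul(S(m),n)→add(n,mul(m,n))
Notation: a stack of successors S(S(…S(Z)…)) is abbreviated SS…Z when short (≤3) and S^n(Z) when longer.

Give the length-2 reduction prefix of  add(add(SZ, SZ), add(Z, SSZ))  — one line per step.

  start: add(add(SZ, SZ), add(Z, SSZ))
  →1  add(S(add(Z, SZ)), add(Z, SSZ))
  →2  S(add(add(Z, SZ), add(Z, SSZ)))

Answer: after 2 steps: S(add(add(Z, SZ), add(Z, SSZ)))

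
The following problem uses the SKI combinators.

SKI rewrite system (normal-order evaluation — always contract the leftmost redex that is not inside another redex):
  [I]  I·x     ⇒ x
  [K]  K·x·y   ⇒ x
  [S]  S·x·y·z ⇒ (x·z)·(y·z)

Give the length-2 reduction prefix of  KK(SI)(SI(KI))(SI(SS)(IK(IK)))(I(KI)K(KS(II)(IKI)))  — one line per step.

  start: KK(SI)(SI(KI))(SI(SS)(IK(IK)))(I(KI)K(KS(II)(IKI)))
  step 1: K(SI(KI))(SI(SS)(IK(IK)))(I(KI)K(KS(II)(IKI)))
  step 2: SI(KI)(I(KI)K(KS(II)(IKI)))

Answer: after 2 steps: SI(KI)(I(KI)K(KS(II)(IKI)))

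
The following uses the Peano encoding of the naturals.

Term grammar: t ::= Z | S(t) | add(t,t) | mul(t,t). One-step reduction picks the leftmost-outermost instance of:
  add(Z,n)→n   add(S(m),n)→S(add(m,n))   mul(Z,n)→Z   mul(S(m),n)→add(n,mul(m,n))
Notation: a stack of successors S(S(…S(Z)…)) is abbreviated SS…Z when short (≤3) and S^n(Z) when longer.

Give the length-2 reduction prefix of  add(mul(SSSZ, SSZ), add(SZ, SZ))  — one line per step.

  start: add(mul(SSSZ, SSZ), add(SZ, SZ))
  [1] add(add(SSZ, mul(SSZ, SSZ)), add(SZ, SZ))
  [2] add(S(add(SZ, mul(SSZ, SSZ))), add(SZ, SZ))

Answer: after 2 steps: add(S(add(SZ, mul(SSZ, SSZ))), add(SZ, SZ))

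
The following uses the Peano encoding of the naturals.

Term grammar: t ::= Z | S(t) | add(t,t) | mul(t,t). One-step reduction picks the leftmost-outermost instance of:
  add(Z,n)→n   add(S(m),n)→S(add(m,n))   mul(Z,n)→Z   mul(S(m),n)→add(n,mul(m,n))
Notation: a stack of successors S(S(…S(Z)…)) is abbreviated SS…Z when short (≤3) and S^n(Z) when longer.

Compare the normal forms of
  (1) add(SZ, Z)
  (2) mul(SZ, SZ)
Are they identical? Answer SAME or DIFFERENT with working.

Term A:
  start: add(SZ, Z)
  [1] S(add(Z, Z))
  [2] SZ

Term B:
  start: mul(SZ, SZ)
  [1] add(SZ, mul(Z, SZ))
  [2] S(add(Z, mul(Z, SZ)))
  [3] S(mul(Z, SZ))
  [4] SZ

Answer: SAME — A ⇓ SZ, B ⇓ SZ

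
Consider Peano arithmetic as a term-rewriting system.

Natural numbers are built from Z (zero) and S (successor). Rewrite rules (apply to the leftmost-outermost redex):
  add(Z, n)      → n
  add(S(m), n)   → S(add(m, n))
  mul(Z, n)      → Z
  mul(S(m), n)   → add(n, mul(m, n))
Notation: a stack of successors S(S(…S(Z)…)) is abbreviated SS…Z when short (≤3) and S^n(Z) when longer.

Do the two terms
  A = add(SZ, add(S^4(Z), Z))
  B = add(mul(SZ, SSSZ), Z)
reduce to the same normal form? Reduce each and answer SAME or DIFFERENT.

Term A:
  start: add(SZ, add(S^4(Z), Z))
  →1  S(add(Z, add(S^4(Z), Z)))
  →2  S(add(S^4(Z), Z))
  →3  S(S(add(SSSZ, Z)))
  →4  S(S(S(add(SSZ, Z))))
  →5  S(S(S(S(add(SZ, Z)))))
  →6  S(S(S(S(S(add(Z, Z))))))
  →7  S^5(Z)

Term B:
  start: add(mul(SZ, SSSZ), Z)
  →1  add(add(SSSZ, mul(Z, SSSZ)), Z)
  →2  add(S(add(SSZ, mul(Z, SSSZ))), Z)
  →3  S(add(add(SSZ, mul(Z, SSSZ)), Z))
  →4  S(add(S(add(SZ, mul(Z, SSSZ))), Z))
  →5  S(S(add(add(SZ, mul(Z, SSSZ)), Z)))
  →6  S(S(add(S(add(Z, mul(Z, SSSZ))), Z)))
  →7  S(S(S(add(add(Z, mul(Z, SSSZ)), Z))))
  →8  S(S(S(add(mul(Z, SSSZ), Z))))
  →9  S(S(S(add(Z, Z))))
  →10  SSSZ

Answer: DIFFERENT — A ⇓ S^5(Z), B ⇓ SSSZ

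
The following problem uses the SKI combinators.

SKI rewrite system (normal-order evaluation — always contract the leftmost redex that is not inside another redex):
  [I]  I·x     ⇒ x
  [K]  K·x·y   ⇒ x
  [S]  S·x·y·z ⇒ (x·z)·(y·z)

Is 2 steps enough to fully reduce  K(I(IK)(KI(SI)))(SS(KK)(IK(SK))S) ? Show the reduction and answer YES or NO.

Answer: NO — after 2 steps the term is IK(KI(SI)), not yet normal

Reduction:
  start: K(I(IK)(KI(SI)))(SS(KK)(IK(SK))S)
  [1] I(IK)(KI(SI))
  [2] IK(KI(SI))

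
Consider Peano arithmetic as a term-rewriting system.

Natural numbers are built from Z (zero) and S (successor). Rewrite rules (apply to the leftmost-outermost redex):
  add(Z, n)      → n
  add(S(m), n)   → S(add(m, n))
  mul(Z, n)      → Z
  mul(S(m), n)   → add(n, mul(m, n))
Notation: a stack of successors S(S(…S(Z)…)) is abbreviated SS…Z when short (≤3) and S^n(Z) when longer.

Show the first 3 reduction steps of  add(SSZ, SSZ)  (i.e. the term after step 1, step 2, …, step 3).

Answer: after 3 steps: S^4(Z)

Reduction:
  start: add(SSZ, SSZ)
  →1  S(add(SZ, SSZ))
  →2  S(S(add(Z, SSZ)))
  →3  S^4(Z)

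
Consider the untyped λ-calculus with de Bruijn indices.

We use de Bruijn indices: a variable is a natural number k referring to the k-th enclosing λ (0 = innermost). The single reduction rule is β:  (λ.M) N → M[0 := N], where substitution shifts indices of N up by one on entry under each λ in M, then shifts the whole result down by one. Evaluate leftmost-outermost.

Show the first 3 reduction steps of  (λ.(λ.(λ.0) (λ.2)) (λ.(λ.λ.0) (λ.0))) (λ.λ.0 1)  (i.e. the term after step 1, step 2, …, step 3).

  start: (λ.(λ.(λ.0) (λ.2)) (λ.(λ.λ.0) (λ.0))) (λ.λ.0 1)
  →1  (λ.(λ.0) (λ.λ.λ.0 1)) (λ.(λ.λ.0) (λ.0))
  →2  (λ.0) (λ.λ.λ.0 1)
  →3  λ.λ.λ.0 1

Answer: after 3 steps: λ.λ.λ.0 1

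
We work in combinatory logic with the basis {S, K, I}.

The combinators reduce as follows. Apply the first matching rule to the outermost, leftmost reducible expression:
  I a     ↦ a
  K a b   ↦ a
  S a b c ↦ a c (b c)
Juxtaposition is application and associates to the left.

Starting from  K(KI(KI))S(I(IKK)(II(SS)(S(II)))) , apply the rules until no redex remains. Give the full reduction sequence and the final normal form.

Answer: normal form = K  (in 6 steps)

Working:
  start: K(KI(KI))S(I(IKK)(II(SS)(S(II))))
  →1  KI(KI)(I(IKK)(II(SS)(S(II))))
  →2  I(I(IKK)(II(SS)(S(II))))
  →3  I(IKK)(II(SS)(S(II)))
  →4  IKK(II(SS)(S(II)))
  →5  KK(II(SS)(S(II)))
  →6  K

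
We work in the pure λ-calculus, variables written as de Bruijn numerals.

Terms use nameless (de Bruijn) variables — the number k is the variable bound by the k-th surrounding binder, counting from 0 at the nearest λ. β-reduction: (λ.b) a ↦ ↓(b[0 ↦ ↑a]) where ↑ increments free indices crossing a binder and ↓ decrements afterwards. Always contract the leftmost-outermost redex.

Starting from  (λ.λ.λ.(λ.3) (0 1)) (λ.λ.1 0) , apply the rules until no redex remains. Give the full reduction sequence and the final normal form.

Answer: normal form = λ.λ.λ.λ.1 0  (in 2 steps)

Derivation:
  start: (λ.λ.λ.(λ.3) (0 1)) (λ.λ.1 0)
  →1  λ.λ.(λ.λ.λ.1 0) (0 1)
  →2  λ.λ.λ.λ.1 0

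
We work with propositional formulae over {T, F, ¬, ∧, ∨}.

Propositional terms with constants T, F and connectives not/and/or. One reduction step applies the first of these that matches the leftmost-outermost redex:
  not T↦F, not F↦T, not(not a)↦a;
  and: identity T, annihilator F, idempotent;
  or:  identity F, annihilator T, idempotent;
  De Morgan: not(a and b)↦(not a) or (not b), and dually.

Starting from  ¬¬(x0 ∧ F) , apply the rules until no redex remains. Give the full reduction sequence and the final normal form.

Answer: normal form = F  (in 2 steps)

Derivation:
  start: ¬¬(x0 ∧ F)
  →1  x0 ∧ F
  →2  F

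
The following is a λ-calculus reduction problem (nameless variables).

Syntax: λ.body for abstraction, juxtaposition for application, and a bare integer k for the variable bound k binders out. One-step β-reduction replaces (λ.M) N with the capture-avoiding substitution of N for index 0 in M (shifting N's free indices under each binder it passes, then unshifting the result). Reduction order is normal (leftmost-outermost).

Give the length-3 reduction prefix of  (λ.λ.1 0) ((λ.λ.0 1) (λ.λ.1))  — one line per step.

Answer: after 3 steps: λ.0 (λ.λ.1)

Derivation:
  start: (λ.λ.1 0) ((λ.λ.0 1) (λ.λ.1))
  [1] λ.(λ.λ.0 1) (λ.λ.1) 0
  [2] λ.(λ.0 (λ.λ.1)) 0
  [3] λ.0 (λ.λ.1)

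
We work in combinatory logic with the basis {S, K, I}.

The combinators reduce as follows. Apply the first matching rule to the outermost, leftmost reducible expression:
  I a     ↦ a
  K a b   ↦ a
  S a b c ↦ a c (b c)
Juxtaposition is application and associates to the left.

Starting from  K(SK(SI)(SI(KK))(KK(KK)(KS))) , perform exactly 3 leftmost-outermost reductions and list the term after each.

Answer: after 3 steps: K(I(KK(KK)(KS))(KK(KK(KK)(KS))))

Reduction:
  start: K(SK(SI)(SI(KK))(KK(KK)(KS)))
  step 1: K(K(SI(KK))(SI(SI(KK)))(KK(KK)(KS)))
  step 2: K(SI(KK)(KK(KK)(KS)))
  step 3: K(I(KK(KK)(KS))(KK(KK(KK)(KS))))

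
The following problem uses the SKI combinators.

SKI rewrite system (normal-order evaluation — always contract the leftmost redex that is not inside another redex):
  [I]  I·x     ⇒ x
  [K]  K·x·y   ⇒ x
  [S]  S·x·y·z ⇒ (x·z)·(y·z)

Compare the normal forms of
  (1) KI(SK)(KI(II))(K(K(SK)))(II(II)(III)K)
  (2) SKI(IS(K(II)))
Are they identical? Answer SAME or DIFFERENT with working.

Term A:
  start: KI(SK)(KI(II))(K(K(SK)))(II(II)(III)K)
  [1] I(KI(II))(K(K(SK)))(II(II)(III)K)
  [2] KI(II)(K(K(SK)))(II(II)(III)K)
  [3] I(K(K(SK)))(II(II)(III)K)
  [4] K(K(SK))(II(II)(III)K)
  [5] K(SK)

Term B:
  start: SKI(IS(K(II)))
  [1] K(IS(K(II)))(I(IS(K(II))))
  [2] IS(K(II))
  [3] S(K(II))
  [4] S(KI)

Answer: DIFFERENT — A ⇓ K(SK), B ⇓ S(KI)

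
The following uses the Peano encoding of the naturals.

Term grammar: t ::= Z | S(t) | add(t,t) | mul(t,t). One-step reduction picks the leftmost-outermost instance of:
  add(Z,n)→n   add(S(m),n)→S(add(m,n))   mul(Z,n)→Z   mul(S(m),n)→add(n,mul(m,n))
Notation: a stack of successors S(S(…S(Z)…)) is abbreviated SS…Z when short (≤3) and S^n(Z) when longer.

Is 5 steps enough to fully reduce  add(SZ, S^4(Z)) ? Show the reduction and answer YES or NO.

  start: add(SZ, S^4(Z))
  →1  S(add(Z, S^4(Z)))
  →2  S^5(Z)

Answer: YES — reaches normal form S^5(Z) in 2 ≤ 5 steps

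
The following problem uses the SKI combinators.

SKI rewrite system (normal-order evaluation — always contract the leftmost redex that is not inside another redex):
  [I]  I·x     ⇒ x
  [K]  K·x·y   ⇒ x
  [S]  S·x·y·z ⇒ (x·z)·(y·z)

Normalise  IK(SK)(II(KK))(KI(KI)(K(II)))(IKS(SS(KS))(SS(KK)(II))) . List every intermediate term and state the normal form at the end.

  start: IK(SK)(II(KK))(KI(KI)(K(II)))(IKS(SS(KS))(SS(KK)(II)))
  →1  K(SK)(II(KK))(KI(KI)(K(II)))(IKS(SS(KS))(SS(KK)(II)))
  →2  SK(KI(KI)(K(II)))(IKS(SS(KS))(SS(KK)(II)))
  →3  K(IKS(SS(KS))(SS(KK)(II)))(KI(KI)(K(II))(IKS(SS(KS))(SS(KK)(II))))
  →4  IKS(SS(KS))(SS(KK)(II))
  →5  KS(SS(KS))(SS(KK)(II))
  →6  S(SS(KK)(II))
  →7  S(S(II)(KK(II)))
  →8  S(SI(KK(II)))
  →9  S(SIK)

Answer: normal form = S(SIK)  (in 9 steps)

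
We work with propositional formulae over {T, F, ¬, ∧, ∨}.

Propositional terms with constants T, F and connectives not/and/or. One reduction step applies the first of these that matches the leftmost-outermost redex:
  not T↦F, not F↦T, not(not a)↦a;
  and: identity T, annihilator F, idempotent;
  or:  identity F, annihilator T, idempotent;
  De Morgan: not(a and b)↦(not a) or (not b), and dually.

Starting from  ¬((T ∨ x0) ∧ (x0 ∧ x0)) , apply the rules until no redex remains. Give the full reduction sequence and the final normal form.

Answer: normal form = ¬x0  (in 7 steps)

Reduction:
  start: ¬((T ∨ x0) ∧ (x0 ∧ x0))
  [1] ¬(T ∨ x0) ∨ ¬(x0 ∧ x0)
  [2] (¬T ∧ ¬x0) ∨ ¬(x0 ∧ x0)
  [3] (F ∧ ¬x0) ∨ ¬(x0 ∧ x0)
  [4] F ∨ ¬(x0 ∧ x0)
  [5] ¬(x0 ∧ x0)
  [6] ¬x0 ∨ ¬x0
  [7] ¬x0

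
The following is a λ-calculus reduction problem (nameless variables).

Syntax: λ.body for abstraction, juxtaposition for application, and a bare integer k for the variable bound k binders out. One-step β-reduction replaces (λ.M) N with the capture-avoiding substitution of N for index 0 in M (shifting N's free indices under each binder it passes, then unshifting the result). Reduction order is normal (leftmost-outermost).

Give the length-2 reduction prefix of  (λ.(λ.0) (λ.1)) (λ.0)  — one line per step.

  start: (λ.(λ.0) (λ.1)) (λ.0)
  [1] (λ.0) (λ.λ.0)
  [2] λ.λ.0

Answer: after 2 steps: λ.λ.0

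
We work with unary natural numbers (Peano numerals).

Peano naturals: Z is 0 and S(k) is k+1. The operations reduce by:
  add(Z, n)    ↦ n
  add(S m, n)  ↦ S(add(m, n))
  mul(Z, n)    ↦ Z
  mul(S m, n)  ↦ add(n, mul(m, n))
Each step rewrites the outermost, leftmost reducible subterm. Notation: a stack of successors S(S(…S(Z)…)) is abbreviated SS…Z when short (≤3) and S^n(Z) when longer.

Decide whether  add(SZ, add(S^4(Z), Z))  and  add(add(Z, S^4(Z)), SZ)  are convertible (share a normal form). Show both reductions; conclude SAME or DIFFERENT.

Term A:
  start: add(SZ, add(S^4(Z), Z))
  step 1: S(add(Z, add(S^4(Z), Z)))
  step 2: S(add(S^4(Z), Z))
  step 3: S(S(add(SSSZ, Z)))
  step 4: S(S(S(add(SSZ, Z))))
  step 5: S(S(S(S(add(SZ, Z)))))
  step 6: S(S(S(S(S(add(Z, Z))))))
  step 7: S^5(Z)

Term B:
  start: add(add(Z, S^4(Z)), SZ)
  step 1: add(S^4(Z), SZ)
  step 2: S(add(SSSZ, SZ))
  step 3: S(S(add(SSZ, SZ)))
  step 4: S(S(S(add(SZ, SZ))))
  step 5: S(S(S(S(add(Z, SZ)))))
  step 6: S^5(Z)

Answer: SAME — A ⇓ S^5(Z), B ⇓ S^5(Z)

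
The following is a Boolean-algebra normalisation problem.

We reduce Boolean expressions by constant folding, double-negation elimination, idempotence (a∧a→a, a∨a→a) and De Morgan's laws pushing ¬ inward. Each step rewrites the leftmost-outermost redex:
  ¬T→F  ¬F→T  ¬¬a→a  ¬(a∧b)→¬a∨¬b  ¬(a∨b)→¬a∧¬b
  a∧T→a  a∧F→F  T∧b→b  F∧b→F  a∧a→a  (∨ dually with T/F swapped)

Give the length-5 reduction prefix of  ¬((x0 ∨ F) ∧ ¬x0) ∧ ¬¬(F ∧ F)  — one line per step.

  start: ¬((x0 ∨ F) ∧ ¬x0) ∧ ¬¬(F ∧ F)
  [1] (¬(x0 ∨ F) ∨ ¬¬x0) ∧ ¬¬(F ∧ F)
  [2] ((¬x0 ∧ ¬F) ∨ ¬¬x0) ∧ ¬¬(F ∧ F)
  [3] ((¬x0 ∧ T) ∨ ¬¬x0) ∧ ¬¬(F ∧ F)
  [4] (¬x0 ∨ ¬¬x0) ∧ ¬¬(F ∧ F)
  [5] (¬x0 ∨ x0) ∧ ¬¬(F ∧ F)

Answer: after 5 steps: (¬x0 ∨ x0) ∧ ¬¬(F ∧ F)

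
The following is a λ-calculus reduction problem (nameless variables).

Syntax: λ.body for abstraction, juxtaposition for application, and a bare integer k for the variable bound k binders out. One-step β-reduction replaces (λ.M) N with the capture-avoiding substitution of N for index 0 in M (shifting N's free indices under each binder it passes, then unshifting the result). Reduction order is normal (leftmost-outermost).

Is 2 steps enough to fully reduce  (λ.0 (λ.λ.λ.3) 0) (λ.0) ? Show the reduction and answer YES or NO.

  start: (λ.0 (λ.λ.λ.3) 0) (λ.0)
  [1] (λ.0) (λ.λ.λ.λ.0) (λ.0)
  [2] (λ.λ.λ.λ.0) (λ.0)

Answer: NO — after 2 steps the term is (λ.λ.λ.λ.0) (λ.0), not yet normal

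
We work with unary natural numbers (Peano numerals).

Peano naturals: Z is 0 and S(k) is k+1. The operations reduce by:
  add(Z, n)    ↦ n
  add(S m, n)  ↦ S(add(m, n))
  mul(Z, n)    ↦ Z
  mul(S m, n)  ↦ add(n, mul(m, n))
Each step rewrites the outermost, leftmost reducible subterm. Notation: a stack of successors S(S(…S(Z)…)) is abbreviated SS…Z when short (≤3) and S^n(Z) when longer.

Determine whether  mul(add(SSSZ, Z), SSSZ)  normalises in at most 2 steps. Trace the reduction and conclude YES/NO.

  start: mul(add(SSSZ, Z), SSSZ)
  →1  mul(S(add(SSZ, Z)), SSSZ)
  →2  add(SSSZ, mul(add(SSZ, Z), SSSZ))

Answer: NO — after 2 steps the term is add(SSSZ, mul(add(SSZ, Z), SSSZ)), not yet normal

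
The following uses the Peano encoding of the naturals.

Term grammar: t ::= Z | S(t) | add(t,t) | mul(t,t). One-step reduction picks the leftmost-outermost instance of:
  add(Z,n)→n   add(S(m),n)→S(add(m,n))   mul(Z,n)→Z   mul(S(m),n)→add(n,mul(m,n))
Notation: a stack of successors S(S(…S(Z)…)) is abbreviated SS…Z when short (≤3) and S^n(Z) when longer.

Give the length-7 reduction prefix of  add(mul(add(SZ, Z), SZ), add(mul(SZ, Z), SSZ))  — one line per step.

  start: add(mul(add(SZ, Z), SZ), add(mul(SZ, Z), SSZ))
  step 1: add(mul(S(add(Z, Z)), SZ), add(mul(SZ, Z), SSZ))
  step 2: add(add(SZ, mul(add(Z, Z), SZ)), add(mul(SZ, Z), SSZ))
  step 3: add(S(add(Z, mul(add(Z, Z), SZ))), add(mul(SZ, Z), SSZ))
  step 4: S(add(add(Z, mul(add(Z, Z), SZ)), add(mul(SZ, Z), SSZ)))
  step 5: S(add(mul(add(Z, Z), SZ), add(mul(SZ, Z), SSZ)))
  step 6: S(add(mul(Z, SZ), add(mul(SZ, Z), SSZ)))
  step 7: S(add(Z, add(mul(SZ, Z), SSZ)))

Answer: after 7 steps: S(add(Z, add(mul(SZ, Z), SSZ)))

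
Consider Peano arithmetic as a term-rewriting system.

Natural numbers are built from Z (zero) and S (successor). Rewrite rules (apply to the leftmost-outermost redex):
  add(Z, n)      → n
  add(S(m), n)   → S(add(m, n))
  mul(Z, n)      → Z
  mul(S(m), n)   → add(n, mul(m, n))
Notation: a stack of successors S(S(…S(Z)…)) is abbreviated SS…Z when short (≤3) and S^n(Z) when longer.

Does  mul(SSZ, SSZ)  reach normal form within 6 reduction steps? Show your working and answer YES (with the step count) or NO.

Answer: NO — after 6 steps the term is S(S(S(add(SZ, mul(Z, SSZ))))), not yet normal

Reduction:
  start: mul(SSZ, SSZ)
  →1  add(SSZ, mul(SZ, SSZ))
  →2  S(add(SZ, mul(SZ, SSZ)))
  →3  S(S(add(Z, mul(SZ, SSZ))))
  →4  S(S(mul(SZ, SSZ)))
  →5  S(S(add(SSZ, mul(Z, SSZ))))
  →6  S(S(S(add(SZ, mul(Z, SSZ)))))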